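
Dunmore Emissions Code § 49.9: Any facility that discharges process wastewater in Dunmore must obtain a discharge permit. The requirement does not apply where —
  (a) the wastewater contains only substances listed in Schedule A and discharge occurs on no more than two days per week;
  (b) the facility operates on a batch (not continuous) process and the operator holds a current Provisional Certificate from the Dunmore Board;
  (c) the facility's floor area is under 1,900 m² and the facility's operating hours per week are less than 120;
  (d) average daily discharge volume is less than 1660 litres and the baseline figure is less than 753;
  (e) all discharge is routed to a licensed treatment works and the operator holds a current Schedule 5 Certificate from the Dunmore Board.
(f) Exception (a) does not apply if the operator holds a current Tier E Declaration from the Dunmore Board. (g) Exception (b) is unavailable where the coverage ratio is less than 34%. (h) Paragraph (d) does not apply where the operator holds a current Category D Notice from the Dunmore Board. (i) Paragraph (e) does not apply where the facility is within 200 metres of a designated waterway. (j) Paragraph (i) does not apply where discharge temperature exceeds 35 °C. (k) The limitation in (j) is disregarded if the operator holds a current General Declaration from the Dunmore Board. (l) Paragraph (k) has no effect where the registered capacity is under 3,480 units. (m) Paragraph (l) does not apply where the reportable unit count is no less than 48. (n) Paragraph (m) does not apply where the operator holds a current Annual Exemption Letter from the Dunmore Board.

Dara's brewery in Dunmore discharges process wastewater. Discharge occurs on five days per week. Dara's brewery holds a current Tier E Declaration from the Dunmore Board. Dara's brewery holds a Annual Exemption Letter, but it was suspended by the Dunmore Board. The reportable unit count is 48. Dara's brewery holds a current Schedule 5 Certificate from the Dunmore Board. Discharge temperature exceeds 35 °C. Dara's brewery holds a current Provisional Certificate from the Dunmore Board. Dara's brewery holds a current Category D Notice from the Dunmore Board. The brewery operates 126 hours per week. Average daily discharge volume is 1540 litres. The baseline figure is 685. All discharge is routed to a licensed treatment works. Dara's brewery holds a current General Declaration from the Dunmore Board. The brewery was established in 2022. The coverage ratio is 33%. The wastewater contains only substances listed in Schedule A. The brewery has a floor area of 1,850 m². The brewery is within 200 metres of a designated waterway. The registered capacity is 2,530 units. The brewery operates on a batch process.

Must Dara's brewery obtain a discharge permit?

Exception (a) requires that discharge occurs on no more than two days per week; but discharge occurs on five days per week, so (a) is unavailable.
All of (b)'s requirements are met (the facility operates on a batch process; a current Provisional Certificate is held). But applying paragraph (g): (g) is triggered — the coverage ratio is 33%, less than the 34% limit. (b) is therefore removed.
Exception (c) fails — the facility's operating hours per week are 126, not less than 120.
Exception (d): average daily discharge volume is 1540 litres, less than the 1660 litres limit; the baseline figure is 685, less than the 753 limit — every condition holds. Turning to paragraph (h): (h) applies — a current Category D Notice is held. Exception (d) does not apply.
All of (e)'s requirements are met (discharge is routed to a licensed treatment works; a current Schedule 5 Certificate is held). Turning to paragraphs (i)–(n): (i) operates against (e): the brewery is within 200 m of a designated waterway. (j) applies (discharge temperature exceeds 35 °C), but is displaced by (k): (k) operates against (j): a current General Declaration is held. (l) would limit (k) — the registered capacity is 2,530 units, under the 3,480 units limit — but (m) sets (l) aside: (m) applies — the reportable unit count is 48, meeting the 48 threshold. (n), which would lift (m), is inapplicable — there is no Annual Exemption Letter in force. So (e) is unavailable.
Every exception is unavailable, so the rule governs.

Yes — Dara's brewery must obtain a discharge permit.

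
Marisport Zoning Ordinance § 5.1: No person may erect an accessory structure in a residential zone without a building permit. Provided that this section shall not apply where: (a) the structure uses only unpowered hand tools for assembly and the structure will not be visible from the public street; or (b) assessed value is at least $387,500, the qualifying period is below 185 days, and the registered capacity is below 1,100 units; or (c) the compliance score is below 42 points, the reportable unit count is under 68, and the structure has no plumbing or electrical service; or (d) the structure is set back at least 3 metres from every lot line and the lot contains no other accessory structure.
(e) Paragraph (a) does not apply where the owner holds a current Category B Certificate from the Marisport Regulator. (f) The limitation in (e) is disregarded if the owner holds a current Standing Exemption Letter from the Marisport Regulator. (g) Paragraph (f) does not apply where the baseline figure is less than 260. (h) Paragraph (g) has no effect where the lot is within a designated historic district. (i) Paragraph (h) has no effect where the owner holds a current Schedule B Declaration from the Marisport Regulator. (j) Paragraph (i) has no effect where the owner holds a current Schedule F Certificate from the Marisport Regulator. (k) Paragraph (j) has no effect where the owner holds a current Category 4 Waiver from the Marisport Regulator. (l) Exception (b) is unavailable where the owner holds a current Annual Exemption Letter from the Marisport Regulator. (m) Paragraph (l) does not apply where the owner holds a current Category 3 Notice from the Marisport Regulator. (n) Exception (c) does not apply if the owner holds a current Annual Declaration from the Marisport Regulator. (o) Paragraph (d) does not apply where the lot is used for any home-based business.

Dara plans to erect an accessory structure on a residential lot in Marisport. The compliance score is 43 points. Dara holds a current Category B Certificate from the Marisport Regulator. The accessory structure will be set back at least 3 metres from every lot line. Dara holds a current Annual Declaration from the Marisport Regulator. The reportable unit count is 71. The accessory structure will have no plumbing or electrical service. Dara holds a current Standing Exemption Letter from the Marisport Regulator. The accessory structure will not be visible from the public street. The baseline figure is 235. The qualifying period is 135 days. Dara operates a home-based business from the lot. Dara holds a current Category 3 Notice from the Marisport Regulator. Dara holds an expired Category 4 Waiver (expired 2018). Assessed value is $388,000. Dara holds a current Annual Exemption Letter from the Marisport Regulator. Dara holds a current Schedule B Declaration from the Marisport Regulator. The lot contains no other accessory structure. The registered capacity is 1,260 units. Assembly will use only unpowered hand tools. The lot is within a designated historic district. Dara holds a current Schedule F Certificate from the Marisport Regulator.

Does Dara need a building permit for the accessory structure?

No — exception (a) applies; Dara does not need a building permit.

Exception (a): assembly uses only hand tools; the structure will not be visible from the street — every condition holds. Considering the limiting provisions: (e) would limit (a) — a current Category B Certificate is held — but (f) sets (e) aside: (f) is engaged — a current Standing Exemption Letter is held. (g) applies (the baseline figure is 235, less than the 260 limit), but yields to (h): (h) operates against (g): the lot is in a historic district. (i) would limit (h) — a current Schedule B Declaration is held — but (j) sets (i) aside: (j) operates against (i): a current Schedule F Certificate is held. (k) is not engaged (no current Category 4 Waiver is held), so (j) stands. (a) remains available.
Exception (b) requires that the registered capacity is below 1,100 units; but the registered capacity is 1,260 units, not below 1,100 units, so (b) is unavailable.
Exception (c) fails — the compliance score is 43 points, not below 42 points.
Exception (d)'s conditions are all satisfied: the setback is at least 3 m on every side; the lot has no other accessory structure. Turning to paragraph (o): (o) operates against (d): a home-based business operates on the lot. (d) is therefore removed.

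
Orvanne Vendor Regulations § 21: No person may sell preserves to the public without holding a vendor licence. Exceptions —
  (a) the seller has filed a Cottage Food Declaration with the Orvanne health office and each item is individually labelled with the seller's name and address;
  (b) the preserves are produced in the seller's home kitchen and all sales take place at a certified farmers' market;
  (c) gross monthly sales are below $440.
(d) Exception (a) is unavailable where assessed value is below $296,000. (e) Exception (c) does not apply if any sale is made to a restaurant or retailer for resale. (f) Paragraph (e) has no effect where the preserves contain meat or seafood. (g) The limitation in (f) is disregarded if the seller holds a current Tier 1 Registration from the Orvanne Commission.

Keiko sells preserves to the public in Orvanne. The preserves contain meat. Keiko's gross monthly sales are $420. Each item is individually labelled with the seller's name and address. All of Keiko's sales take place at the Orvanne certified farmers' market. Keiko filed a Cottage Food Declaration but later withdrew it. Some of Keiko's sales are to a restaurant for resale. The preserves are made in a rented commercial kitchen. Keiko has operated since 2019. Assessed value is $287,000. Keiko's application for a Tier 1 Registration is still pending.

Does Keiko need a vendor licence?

No — exception (c) applies; Keiko is not required to hold a vendor licence.

Exception (a) requires that the seller has filed a Cottage Food Declaration with the Orvanne health office; but the Cottage Food Declaration was withdrawn, so (a) is unavailable.
Exception (b) requires that the preserves are produced in the seller's home kitchen; but the preserves are made in a commercial kitchen, not a home kitchen, so (b) is unavailable.
Exception (c): gross monthly sales are $420, below the $440 limit — every condition holds. As to paragraphs (e)–(g): (e) would limit (c) — some sales are to a restaurant for resale — but (f) sets (e) aside: (f) applies — the preserves contain meat. (g), which would lift (f), is not engaged — there is no Tier 1 Registration in force. (c) remains available.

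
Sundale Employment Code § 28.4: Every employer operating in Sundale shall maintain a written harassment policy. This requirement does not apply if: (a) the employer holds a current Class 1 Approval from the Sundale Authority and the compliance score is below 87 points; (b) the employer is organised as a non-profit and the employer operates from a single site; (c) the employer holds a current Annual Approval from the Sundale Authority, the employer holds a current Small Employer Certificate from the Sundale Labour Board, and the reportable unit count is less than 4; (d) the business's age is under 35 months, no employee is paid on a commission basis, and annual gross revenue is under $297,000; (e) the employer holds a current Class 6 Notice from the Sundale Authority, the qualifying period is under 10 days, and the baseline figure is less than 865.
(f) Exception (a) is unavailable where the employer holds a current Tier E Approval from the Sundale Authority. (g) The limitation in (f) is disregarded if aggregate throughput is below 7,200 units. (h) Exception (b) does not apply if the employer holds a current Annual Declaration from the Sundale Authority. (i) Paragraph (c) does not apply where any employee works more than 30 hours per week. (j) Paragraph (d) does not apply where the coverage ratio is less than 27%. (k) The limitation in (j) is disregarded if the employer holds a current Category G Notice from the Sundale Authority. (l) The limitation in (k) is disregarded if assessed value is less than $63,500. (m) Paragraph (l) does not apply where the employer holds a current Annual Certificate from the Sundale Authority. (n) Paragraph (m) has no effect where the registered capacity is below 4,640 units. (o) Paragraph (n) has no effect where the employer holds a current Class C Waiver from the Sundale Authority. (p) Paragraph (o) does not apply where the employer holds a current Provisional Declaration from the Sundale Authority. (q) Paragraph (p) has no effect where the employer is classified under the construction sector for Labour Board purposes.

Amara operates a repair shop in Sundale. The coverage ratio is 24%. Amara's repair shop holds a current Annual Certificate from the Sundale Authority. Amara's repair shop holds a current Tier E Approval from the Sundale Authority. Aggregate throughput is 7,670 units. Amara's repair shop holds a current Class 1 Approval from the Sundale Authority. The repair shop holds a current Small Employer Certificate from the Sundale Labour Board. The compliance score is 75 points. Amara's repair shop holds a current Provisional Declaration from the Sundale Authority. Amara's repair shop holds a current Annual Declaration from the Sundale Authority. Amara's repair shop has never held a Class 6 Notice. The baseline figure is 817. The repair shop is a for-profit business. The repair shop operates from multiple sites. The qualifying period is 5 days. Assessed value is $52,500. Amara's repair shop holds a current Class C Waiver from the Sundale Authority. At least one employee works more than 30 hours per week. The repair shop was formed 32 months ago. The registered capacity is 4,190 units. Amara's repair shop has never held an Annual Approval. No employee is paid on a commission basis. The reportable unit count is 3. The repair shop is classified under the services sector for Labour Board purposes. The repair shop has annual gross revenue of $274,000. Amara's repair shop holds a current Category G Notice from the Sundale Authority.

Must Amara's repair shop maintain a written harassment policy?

Yes — Amara's repair shop must maintain a written harassment policy.

Exception (a): a current Class 1 Approval is held; the compliance score is 75 points, below the 87 points limit — every condition holds. But: (f) applies — a current Tier E Approval is held. (g), which would lift (f), is inapplicable — aggregate throughput is 7,670 units, not below 7,200 units. So (a) is unavailable.
Exception (b) fails — the employer is for-profit.
Exception (c) requires that the employer holds a current Annual Approval from the Sundale Authority; but there is no Annual Approval in force, so (c) is unavailable.
Exception (d): the business's age is 32 months, under the 35 months limit; no employee is paid on commission; annual gross revenue is $274,000, under the $297,000 limit — every condition holds. But applying paragraphs (j)–(q): (j) operates against (d): the coverage ratio is 24%, less than the 27% limit. (k) applies (a current Category G Notice is held), but is displaced by (l): (l) operates against (k): assessed value is $52,500, less than the $63,500 limit. (m) applies (a current Annual Certificate is held), but is set aside by (n): (n) operates against (m): the registered capacity is 4,190 units, below the 4,640 units limit. (o) would limit (n) — a current Class C Waiver is held — but (p) sets (o) aside: (p) operates against (o): a current Provisional Declaration is held. (q) does not operate here (the repair shop is classified under the services sector), so (p) stands. So (d) is unavailable.
Exception (e) fails — the Class 6 Notice is not current.
No exception applies. The general rule governs.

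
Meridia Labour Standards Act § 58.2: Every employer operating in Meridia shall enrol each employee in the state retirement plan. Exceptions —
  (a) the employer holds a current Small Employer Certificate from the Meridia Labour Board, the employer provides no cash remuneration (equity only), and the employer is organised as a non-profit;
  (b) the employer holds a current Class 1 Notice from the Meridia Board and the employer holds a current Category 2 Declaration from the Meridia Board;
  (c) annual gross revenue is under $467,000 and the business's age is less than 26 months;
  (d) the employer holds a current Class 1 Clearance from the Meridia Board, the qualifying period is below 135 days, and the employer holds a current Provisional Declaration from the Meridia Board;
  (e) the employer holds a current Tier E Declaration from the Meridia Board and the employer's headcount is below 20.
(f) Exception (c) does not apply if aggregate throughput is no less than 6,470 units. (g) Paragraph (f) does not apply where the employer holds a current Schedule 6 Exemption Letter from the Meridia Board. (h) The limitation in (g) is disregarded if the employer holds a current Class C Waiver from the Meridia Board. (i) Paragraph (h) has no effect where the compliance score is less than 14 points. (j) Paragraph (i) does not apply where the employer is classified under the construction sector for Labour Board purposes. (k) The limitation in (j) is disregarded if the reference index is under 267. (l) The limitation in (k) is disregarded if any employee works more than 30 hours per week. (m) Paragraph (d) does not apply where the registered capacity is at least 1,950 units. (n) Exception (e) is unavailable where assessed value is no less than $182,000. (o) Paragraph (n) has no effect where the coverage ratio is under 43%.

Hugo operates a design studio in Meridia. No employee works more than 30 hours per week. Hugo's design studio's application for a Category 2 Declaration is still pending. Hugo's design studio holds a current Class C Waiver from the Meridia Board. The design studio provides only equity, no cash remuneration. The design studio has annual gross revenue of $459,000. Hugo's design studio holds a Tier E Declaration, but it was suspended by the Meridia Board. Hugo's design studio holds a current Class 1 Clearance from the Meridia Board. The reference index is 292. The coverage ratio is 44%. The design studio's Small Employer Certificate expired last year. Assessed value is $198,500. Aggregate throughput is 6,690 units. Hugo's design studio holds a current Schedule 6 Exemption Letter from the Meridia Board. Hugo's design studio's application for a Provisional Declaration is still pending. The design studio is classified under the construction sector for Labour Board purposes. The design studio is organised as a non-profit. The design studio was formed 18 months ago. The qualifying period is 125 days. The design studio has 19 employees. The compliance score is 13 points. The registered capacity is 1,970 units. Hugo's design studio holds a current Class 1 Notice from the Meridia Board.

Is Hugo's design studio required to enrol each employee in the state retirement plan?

Yes — Hugo's design studio must enrol each employee in the state retirement plan.

Exception (a) does not apply: the Small Employer Certificate has expired.
Exception (b) does not apply: no current Category 2 Declaration is held.
All of (c)'s requirements are met (annual gross revenue is $459,000, under the $467,000 limit; the business's age is 18 months, less than the 26 months limit). Turning to paragraphs (f)–(l): (f) operates against (c): aggregate throughput is 6,690 units, meeting the 6,470 units threshold. (g) would limit (f) — a current Schedule 6 Exemption Letter is held — but (h) sets (g) aside: (h) applies — a current Class C Waiver is held. (i) would limit (h) — the compliance score is 13 points, less than the 14 points limit — but (j) sets (i) aside: (j) applies — the design studio is classified under the construction sector. (k), which would lift (j), does not operate here — the reference index is 292, not under 267. (c) is therefore removed.
Exception (d) does not apply: no current Provisional Declaration is held.
Exception (e) requires that the employer holds a current Tier E Declaration from the Meridia Board; but no current Tier E Declaration is held, so (e) is unavailable.
No exception applies. The general rule governs.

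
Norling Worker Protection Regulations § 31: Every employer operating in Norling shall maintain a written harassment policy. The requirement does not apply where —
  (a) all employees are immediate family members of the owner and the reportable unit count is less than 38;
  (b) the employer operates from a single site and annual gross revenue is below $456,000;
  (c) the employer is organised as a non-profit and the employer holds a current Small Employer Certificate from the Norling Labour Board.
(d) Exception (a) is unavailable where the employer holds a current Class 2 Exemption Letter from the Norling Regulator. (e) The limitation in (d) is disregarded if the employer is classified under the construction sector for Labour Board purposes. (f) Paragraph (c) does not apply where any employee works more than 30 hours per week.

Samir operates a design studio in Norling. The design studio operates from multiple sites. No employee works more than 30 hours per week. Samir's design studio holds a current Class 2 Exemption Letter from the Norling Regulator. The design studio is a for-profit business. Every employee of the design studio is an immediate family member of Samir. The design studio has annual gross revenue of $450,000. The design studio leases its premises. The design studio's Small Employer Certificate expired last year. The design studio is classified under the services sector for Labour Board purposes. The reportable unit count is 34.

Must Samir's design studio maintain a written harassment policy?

Yes — Samir's design studio must maintain a written harassment policy.

Exception (a)'s conditions are all satisfied: every employee is an immediate family member; the reportable unit count is 34, less than the 38 limit. But applying paragraphs (d)–(e): (d) is triggered — a current Class 2 Exemption Letter is held. (e), which would lift (d), is not engaged — the design studio is classified under the services sector. (a) is therefore removed.
Exception (b) fails — the employer operates from multiple sites.
Exception (c) requires that the employer is organised as a non-profit; but the employer is for-profit, so (c) is unavailable.
No exception displaces § 31.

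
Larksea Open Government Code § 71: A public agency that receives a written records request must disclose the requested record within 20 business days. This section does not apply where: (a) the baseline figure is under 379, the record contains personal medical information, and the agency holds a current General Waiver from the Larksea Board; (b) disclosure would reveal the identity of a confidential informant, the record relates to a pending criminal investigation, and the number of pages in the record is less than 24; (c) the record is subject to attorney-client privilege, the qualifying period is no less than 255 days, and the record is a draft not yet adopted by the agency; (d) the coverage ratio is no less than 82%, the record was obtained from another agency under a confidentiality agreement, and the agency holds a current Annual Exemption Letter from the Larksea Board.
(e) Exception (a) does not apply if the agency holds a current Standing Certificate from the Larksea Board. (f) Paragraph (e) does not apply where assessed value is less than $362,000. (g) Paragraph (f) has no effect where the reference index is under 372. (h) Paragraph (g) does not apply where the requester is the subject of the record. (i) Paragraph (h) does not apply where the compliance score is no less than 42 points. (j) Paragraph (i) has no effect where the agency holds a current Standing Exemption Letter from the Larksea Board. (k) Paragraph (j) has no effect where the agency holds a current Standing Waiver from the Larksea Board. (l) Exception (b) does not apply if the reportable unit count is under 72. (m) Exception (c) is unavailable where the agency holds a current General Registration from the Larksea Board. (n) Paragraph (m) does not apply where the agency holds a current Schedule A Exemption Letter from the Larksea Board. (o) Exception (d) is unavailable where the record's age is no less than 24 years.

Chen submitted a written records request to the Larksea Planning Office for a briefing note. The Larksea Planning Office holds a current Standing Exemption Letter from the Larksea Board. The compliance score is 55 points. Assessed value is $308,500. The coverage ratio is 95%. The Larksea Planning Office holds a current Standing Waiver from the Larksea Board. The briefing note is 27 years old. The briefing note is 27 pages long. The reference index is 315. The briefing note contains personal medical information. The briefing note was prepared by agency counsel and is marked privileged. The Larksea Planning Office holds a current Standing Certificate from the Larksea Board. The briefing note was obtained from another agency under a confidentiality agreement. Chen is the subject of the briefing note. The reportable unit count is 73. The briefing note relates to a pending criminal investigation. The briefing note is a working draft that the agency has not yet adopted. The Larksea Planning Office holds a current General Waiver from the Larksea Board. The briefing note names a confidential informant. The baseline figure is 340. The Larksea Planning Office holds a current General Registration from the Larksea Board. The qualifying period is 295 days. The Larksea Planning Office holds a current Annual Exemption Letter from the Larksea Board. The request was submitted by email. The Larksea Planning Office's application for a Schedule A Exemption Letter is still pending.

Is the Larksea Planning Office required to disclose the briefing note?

All of (a)'s requirements are met (the baseline figure is 340, under the 379 limit; the briefing note contains personal medical information; a current General Waiver is held). Turning to paragraphs (e)–(k): (e) operates against (a): a current Standing Certificate is held. (f) applies (assessed value is $308,500, less than the $362,000 limit), but yields to (g): (g) operates against (f): the reference index is 315, under the 372 limit. (h) operates (Chen is the subject of the briefing note), but is displaced by (i): (i) operates against (h): the compliance score is 55 points, meeting the 42 points threshold. (j) is triggered (a current Standing Exemption Letter is held), but is displaced by (k): (k) is engaged — a current Standing Waiver is held. So (a) is unavailable.
Exception (b) requires that the number of pages in the record is less than 24; but the number of pages in the record is 27, not less than 24, so (b) is unavailable.
Exception (c): the briefing note is privileged; the qualifying period is 295 days, meeting the 255 days threshold; the briefing note is an unadopted draft — every condition holds. But applying paragraphs (m)–(n): (m) is triggered — a current General Registration is held. (n) is not triggered (there is no Schedule A Exemption Letter in force), so (m) stands. (c) is therefore removed.
Exception (d): the coverage ratio is 95%, meeting the 82% threshold; the briefing note was obtained under a confidentiality agreement; a current Annual Exemption Letter is held — every condition holds. But: (o) operates against (d): the record's age is 27 years, meeting the 24 years threshold. (d) is therefore removed.
No exception is made out. the Larksea Planning Office falls within the general rule.

Yes — the Larksea Planning Office must disclose the briefing note.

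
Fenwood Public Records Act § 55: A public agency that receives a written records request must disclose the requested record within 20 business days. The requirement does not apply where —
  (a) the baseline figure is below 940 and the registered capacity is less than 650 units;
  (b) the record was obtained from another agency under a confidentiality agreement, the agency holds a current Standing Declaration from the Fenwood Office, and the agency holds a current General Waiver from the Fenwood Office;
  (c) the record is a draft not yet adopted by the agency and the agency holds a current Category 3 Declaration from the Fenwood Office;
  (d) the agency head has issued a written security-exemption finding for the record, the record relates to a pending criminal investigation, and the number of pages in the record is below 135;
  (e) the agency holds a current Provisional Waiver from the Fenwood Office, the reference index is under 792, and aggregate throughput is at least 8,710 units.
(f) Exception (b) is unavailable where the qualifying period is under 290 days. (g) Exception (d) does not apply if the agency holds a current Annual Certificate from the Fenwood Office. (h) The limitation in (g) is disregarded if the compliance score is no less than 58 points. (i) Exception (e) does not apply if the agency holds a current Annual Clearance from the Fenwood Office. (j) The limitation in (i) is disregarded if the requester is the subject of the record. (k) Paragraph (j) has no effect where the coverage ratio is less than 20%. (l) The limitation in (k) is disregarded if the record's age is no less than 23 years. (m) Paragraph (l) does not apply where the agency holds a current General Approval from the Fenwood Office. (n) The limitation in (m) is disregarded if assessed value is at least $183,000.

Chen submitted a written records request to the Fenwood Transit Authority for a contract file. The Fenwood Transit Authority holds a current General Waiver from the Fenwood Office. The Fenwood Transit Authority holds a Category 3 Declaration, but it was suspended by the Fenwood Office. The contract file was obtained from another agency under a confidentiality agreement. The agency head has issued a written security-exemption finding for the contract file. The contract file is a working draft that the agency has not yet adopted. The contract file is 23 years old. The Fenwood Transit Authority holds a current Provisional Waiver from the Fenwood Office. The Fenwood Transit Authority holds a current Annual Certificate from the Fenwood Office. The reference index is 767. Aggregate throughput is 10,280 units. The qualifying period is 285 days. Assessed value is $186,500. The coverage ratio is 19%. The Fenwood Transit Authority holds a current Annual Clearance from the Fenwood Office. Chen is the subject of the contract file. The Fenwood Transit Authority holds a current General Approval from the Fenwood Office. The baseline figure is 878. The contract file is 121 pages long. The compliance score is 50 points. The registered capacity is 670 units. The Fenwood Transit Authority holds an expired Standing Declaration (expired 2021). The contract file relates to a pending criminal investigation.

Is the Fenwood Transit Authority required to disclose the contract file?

Exception (a) requires that the registered capacity is less than 650 units; but the registered capacity is 670 units, not less than 650 units, so (a) is unavailable.
Exception (b) does not apply: no current Standing Declaration is held.
Exception (c) does not apply: the Category 3 Declaration is not current.
Exception (d): a written security-exemption finding has been issued; the contract file relates to a pending investigation; the number of pages in the record is 121, below the 135 limit — every condition holds. However, paragraphs (g)–(h) must be considered: (g) operates against (d): a current Annual Certificate is held. (h), which would lift (g), does not operate here — the compliance score is 50 points, short of 58 points. Exception (d) does not apply.
All of (e)'s requirements are met (a current Provisional Waiver is held; the reference index is 767, under the 792 limit; aggregate throughput is 10,280 units, meeting the 8,710 units threshold). Applying paragraphs (i)–(n): (i) would limit (e) — a current Annual Clearance is held — but (j) sets (i) aside: (j) operates against (i): Chen is the subject of the contract file. (k) is triggered (the coverage ratio is 19%, less than the 20% limit), but is itself disapplied by (l): (l) operates against (k): the record's age is 23 years, meeting the 23 years threshold. (m) would limit (l) — a current General Approval is held — but (n) sets (m) aside: (n) operates — assessed value is $186,500, meeting the $183,000 threshold. So (e) applies.

No — exception (e) applies; the Fenwood Transit Authority is not required to disclose the contract file.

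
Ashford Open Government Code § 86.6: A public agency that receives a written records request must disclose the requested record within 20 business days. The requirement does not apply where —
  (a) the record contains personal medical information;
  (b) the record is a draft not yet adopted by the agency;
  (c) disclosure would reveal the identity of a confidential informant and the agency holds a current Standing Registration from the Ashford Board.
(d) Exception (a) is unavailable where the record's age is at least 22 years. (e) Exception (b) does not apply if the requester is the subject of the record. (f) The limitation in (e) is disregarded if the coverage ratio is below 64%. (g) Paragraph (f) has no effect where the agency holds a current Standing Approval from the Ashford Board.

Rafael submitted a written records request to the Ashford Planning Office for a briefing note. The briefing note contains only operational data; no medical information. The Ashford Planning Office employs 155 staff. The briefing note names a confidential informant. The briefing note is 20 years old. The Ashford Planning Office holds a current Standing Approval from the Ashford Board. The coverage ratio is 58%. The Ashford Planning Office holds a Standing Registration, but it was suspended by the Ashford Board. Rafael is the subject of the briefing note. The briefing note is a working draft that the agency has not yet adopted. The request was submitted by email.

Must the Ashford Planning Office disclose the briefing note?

Exception (a) fails — the briefing note contains only operational data.
Exception (b) is satisfied on its face — the briefing note is an unadopted draft. However, paragraphs (e)–(g) must be considered: (e) is engaged — Rafael is the subject of the briefing note. (f) applies (the coverage ratio is 58%, below the 64% limit), but is overridden by (g): (g) operates — a current Standing Approval is held. Exception (b) does not apply.
Exception (c) requires that the agency holds a current Standing Registration from the Ashford Board; but no current Standing Registration is held, so (c) is unavailable.
No exception is made out. the Ashford Planning Office falls within the general rule.

Yes — the Ashford Planning Office must disclose the briefing note.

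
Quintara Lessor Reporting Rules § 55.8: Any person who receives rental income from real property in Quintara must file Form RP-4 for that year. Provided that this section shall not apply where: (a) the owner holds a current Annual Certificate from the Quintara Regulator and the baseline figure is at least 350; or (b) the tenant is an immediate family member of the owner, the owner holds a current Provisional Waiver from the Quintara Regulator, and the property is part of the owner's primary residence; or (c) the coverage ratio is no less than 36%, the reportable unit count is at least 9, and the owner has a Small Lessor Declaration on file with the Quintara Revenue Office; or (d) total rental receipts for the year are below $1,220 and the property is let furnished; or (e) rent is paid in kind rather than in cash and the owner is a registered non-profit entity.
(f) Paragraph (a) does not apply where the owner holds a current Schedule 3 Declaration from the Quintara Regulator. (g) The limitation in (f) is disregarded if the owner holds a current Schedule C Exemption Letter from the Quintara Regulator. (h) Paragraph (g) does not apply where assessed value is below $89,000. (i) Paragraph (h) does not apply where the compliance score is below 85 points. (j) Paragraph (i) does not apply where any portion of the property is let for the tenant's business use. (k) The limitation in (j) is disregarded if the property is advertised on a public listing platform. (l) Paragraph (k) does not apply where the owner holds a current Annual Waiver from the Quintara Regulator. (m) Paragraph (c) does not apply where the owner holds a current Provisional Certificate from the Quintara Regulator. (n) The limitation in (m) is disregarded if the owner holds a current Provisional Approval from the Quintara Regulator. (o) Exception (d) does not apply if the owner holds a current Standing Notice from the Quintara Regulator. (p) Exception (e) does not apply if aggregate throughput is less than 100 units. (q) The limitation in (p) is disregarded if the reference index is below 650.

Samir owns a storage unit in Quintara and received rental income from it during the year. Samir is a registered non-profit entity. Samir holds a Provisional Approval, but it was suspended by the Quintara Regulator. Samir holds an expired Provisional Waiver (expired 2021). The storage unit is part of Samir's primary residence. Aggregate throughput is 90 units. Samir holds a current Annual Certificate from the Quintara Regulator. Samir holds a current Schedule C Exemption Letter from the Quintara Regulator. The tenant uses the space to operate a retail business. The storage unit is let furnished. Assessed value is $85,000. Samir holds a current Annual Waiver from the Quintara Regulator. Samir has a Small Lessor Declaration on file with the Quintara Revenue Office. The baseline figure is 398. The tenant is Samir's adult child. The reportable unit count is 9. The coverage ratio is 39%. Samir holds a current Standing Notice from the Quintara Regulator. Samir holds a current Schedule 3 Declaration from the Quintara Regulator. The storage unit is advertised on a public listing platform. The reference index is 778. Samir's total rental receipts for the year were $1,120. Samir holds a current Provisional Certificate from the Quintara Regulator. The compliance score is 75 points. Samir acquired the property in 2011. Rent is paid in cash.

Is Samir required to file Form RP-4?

Exception (a)'s conditions are all satisfied: a current Annual Certificate is held; the baseline figure is 398, meeting the 350 threshold. Turning to paragraphs (f)–(l): (f) operates against (a): a current Schedule 3 Declaration is held. (g) is engaged (a current Schedule C Exemption Letter is held), but is set aside by (h): (h) operates against (g): assessed value is $85,000, below the $89,000 limit. (i) would limit (h) — the compliance score is 75 points, below the 85 points limit — but (j) sets (i) aside: (j) operates against (i): the space is let for business use. (k) applies (the property is publicly advertised), but is itself disapplied by (l): (l) is engaged — a current Annual Waiver is held. So (a) is unavailable.
Exception (b) requires that the owner holds a current Provisional Waiver from the Quintara Regulator; but no current Provisional Waiver is held, so (b) is unavailable.
Exception (c)'s conditions are all satisfied: the coverage ratio is 39%, meeting the 36% threshold; the reportable unit count is 9, meeting the 9 threshold; a Small Lessor Declaration is on file. But: (m) applies — a current Provisional Certificate is held. (n), which would lift (m), does not operate here — there is no Provisional Approval in force. Exception (c) does not apply.
Exception (d) is satisfied on its face — total rental receipts for the year are $1,120, below the $1,220 limit; the property is let furnished. But applying paragraph (o): (o) operates against (d): a current Standing Notice is held. Exception (d) does not apply.
Exception (e) fails — rent is paid in cash.
No exception displaces § 55.8.

Yes — Samir must file Form RP-4.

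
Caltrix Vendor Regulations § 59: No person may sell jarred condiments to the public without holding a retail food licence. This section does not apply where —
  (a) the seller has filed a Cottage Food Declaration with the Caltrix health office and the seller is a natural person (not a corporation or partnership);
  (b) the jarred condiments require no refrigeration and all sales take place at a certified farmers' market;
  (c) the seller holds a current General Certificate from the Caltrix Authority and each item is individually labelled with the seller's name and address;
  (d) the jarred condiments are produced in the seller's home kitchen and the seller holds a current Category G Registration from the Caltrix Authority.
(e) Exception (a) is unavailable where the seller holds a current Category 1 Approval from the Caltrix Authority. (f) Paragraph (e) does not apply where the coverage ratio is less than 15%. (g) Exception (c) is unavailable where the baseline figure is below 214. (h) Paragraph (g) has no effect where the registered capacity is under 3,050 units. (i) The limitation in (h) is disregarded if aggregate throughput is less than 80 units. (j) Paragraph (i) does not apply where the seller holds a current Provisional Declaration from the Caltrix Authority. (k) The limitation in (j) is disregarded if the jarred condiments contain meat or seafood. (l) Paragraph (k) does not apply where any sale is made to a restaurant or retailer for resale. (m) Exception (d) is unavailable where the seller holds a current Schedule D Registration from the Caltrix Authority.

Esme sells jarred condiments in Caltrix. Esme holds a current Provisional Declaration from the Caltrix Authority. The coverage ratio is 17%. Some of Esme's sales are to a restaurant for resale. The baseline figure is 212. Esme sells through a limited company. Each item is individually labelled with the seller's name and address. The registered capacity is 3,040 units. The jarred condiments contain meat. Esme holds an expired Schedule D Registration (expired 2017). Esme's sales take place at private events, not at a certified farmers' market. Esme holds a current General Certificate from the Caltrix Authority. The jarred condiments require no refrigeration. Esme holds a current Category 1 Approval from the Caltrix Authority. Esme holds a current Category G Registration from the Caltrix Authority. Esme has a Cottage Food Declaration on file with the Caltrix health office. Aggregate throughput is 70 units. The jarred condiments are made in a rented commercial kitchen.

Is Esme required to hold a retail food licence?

No — exception (c) applies; Esme is not required to hold a retail food licence.

Exception (a) does not apply: the seller operates through a limited company.
Exception (b) fails — sales are at private events, not a certified farmers' market.
Exception (c): a current General Certificate is held; items are individually labelled — every condition holds. Considering the limiting provisions: (g) would limit (c) — the baseline figure is 212, below the 214 limit — but (h) sets (g) aside: (h) operates against (g): the registered capacity is 3,040 units, under the 3,050 units limit. (i) operates (aggregate throughput is 70 units, less than the 80 units limit), but is itself disapplied by (j): (j) operates against (i): a current Provisional Declaration is held. (k) applies (the jarred condiments contain meat), but yields to (l): (l) operates against (k): some sales are to a restaurant for resale. So (c) applies.
Exception (d) fails — the jarred condiments are made in a commercial kitchen, not a home kitchen.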